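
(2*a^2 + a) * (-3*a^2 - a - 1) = -6*a^4 - 5*a^3 - 3*a^2 - a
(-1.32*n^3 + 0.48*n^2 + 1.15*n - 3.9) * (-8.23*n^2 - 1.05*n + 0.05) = 10.8636*n^5 - 2.5644*n^4 - 10.0345*n^3 + 30.9135*n^2 + 4.1525*n - 0.195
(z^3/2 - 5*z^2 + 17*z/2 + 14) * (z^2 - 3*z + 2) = z^5/2 - 13*z^4/2 + 49*z^3/2 - 43*z^2/2 - 25*z + 28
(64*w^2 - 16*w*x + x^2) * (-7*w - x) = -448*w^3 + 48*w^2*x + 9*w*x^2 - x^3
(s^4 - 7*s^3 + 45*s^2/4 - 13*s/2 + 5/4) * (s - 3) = s^5 - 10*s^4 + 129*s^3/4 - 161*s^2/4 + 83*s/4 - 15/4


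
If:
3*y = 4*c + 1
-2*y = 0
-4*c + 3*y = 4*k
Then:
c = -1/4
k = 1/4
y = 0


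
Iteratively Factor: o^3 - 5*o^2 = (o)*(o^2 - 5*o) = o^2*(o - 5)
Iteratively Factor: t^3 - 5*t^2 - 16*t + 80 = (t - 5)*(t^2 - 16) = (t - 5)*(t + 4)*(t - 4)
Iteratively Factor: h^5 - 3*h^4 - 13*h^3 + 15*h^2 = (h - 1)*(h^4 - 2*h^3 - 15*h^2) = (h - 5)*(h - 1)*(h^3 + 3*h^2) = h*(h - 5)*(h - 1)*(h^2 + 3*h) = h^2*(h - 5)*(h - 1)*(h + 3)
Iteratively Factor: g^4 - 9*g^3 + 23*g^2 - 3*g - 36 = (g - 3)*(g^3 - 6*g^2 + 5*g + 12) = (g - 3)^2*(g^2 - 3*g - 4) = (g - 4)*(g - 3)^2*(g + 1)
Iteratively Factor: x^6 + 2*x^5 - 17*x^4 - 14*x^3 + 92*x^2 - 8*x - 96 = (x + 3)*(x^5 - x^4 - 14*x^3 + 28*x^2 + 8*x - 32) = (x - 2)*(x + 3)*(x^4 + x^3 - 12*x^2 + 4*x + 16) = (x - 2)^2*(x + 3)*(x^3 + 3*x^2 - 6*x - 8) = (x - 2)^3*(x + 3)*(x^2 + 5*x + 4) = (x - 2)^3*(x + 3)*(x + 4)*(x + 1)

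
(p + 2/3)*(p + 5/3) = p^2 + 7*p/3 + 10/9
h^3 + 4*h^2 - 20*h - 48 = (h - 4)*(h + 2)*(h + 6)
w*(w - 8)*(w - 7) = w^3 - 15*w^2 + 56*w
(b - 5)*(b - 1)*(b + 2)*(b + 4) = b^4 - 23*b^2 - 18*b + 40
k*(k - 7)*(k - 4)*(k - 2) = k^4 - 13*k^3 + 50*k^2 - 56*k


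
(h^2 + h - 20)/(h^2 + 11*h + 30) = (h - 4)/(h + 6)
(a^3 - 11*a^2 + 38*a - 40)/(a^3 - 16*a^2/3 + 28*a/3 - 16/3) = 3*(a^2 - 9*a + 20)/(3*a^2 - 10*a + 8)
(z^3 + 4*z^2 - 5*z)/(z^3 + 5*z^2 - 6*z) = (z + 5)/(z + 6)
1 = 1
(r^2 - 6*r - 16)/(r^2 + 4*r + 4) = (r - 8)/(r + 2)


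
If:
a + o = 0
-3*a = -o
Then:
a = 0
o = 0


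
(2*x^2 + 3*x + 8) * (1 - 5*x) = -10*x^3 - 13*x^2 - 37*x + 8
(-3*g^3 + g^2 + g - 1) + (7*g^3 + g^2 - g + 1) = 4*g^3 + 2*g^2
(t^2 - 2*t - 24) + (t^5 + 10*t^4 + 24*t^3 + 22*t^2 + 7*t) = t^5 + 10*t^4 + 24*t^3 + 23*t^2 + 5*t - 24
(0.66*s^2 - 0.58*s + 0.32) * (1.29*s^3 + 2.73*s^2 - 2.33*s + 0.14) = 0.8514*s^5 + 1.0536*s^4 - 2.7084*s^3 + 2.3174*s^2 - 0.8268*s + 0.0448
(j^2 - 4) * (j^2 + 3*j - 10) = j^4 + 3*j^3 - 14*j^2 - 12*j + 40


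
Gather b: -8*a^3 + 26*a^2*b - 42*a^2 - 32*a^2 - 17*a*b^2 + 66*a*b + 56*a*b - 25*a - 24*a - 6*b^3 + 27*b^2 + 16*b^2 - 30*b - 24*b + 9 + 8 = -8*a^3 - 74*a^2 - 49*a - 6*b^3 + b^2*(43 - 17*a) + b*(26*a^2 + 122*a - 54) + 17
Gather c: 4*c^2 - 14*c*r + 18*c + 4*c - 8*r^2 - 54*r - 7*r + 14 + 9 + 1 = 4*c^2 + c*(22 - 14*r) - 8*r^2 - 61*r + 24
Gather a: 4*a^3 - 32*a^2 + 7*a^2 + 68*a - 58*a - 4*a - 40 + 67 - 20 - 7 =4*a^3 - 25*a^2 + 6*a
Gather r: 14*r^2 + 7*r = 14*r^2 + 7*r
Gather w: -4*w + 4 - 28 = -4*w - 24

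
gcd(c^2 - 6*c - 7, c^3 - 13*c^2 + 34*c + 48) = c + 1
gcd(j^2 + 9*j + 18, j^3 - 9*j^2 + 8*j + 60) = 1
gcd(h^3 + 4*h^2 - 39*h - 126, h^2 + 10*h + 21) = h^2 + 10*h + 21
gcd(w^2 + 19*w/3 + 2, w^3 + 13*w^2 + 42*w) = w + 6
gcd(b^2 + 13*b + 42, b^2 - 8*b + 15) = 1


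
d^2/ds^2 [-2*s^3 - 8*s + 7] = -12*s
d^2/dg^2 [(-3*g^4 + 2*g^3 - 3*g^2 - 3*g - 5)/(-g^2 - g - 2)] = 2*(3*g^6 + 9*g^5 + 27*g^4 + 50*g^3 + 57*g^2 - 27*g + 1)/(g^6 + 3*g^5 + 9*g^4 + 13*g^3 + 18*g^2 + 12*g + 8)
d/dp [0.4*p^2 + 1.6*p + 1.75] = 0.8*p + 1.6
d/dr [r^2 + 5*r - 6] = 2*r + 5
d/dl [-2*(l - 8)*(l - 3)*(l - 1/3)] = -6*l^2 + 136*l/3 - 166/3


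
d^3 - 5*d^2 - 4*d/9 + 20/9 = (d - 5)*(d - 2/3)*(d + 2/3)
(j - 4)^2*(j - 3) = j^3 - 11*j^2 + 40*j - 48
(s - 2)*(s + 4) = s^2 + 2*s - 8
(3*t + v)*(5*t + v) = 15*t^2 + 8*t*v + v^2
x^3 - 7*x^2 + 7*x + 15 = (x - 5)*(x - 3)*(x + 1)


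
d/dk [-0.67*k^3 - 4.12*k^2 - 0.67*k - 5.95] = -2.01*k^2 - 8.24*k - 0.67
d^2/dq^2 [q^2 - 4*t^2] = 2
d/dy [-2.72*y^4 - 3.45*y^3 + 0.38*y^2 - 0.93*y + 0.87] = -10.88*y^3 - 10.35*y^2 + 0.76*y - 0.93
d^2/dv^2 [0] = 0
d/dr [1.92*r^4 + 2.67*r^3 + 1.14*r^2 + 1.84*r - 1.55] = 7.68*r^3 + 8.01*r^2 + 2.28*r + 1.84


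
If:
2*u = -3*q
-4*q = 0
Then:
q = 0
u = 0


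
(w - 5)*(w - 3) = w^2 - 8*w + 15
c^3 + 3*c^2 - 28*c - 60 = (c - 5)*(c + 2)*(c + 6)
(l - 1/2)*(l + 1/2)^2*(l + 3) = l^4 + 7*l^3/2 + 5*l^2/4 - 7*l/8 - 3/8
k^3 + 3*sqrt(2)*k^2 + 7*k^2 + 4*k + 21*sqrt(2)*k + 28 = (k + 7)*(k + sqrt(2))*(k + 2*sqrt(2))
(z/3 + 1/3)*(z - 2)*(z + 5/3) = z^3/3 + 2*z^2/9 - 11*z/9 - 10/9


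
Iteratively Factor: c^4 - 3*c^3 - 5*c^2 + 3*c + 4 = (c - 4)*(c^3 + c^2 - c - 1) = (c - 4)*(c - 1)*(c^2 + 2*c + 1) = (c - 4)*(c - 1)*(c + 1)*(c + 1)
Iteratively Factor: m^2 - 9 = (m + 3)*(m - 3)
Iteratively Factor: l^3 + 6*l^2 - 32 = (l + 4)*(l^2 + 2*l - 8) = (l - 2)*(l + 4)*(l + 4)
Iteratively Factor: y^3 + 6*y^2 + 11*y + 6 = (y + 3)*(y^2 + 3*y + 2) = (y + 1)*(y + 3)*(y + 2)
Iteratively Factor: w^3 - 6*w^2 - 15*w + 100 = (w - 5)*(w^2 - w - 20) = (w - 5)*(w + 4)*(w - 5)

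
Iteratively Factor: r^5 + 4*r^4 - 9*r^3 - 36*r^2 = (r + 3)*(r^4 + r^3 - 12*r^2) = (r - 3)*(r + 3)*(r^3 + 4*r^2) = r*(r - 3)*(r + 3)*(r^2 + 4*r) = r*(r - 3)*(r + 3)*(r + 4)*(r)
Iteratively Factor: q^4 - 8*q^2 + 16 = (q - 2)*(q^3 + 2*q^2 - 4*q - 8) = (q - 2)*(q + 2)*(q^2 - 4) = (q - 2)^2*(q + 2)*(q + 2)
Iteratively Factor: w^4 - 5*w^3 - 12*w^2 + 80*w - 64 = (w - 4)*(w^3 - w^2 - 16*w + 16) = (w - 4)*(w + 4)*(w^2 - 5*w + 4) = (w - 4)*(w - 1)*(w + 4)*(w - 4)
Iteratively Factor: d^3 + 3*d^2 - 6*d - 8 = (d + 1)*(d^2 + 2*d - 8) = (d + 1)*(d + 4)*(d - 2)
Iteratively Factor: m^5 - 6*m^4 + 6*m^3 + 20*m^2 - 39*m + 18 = (m - 1)*(m^4 - 5*m^3 + m^2 + 21*m - 18) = (m - 3)*(m - 1)*(m^3 - 2*m^2 - 5*m + 6) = (m - 3)*(m - 1)^2*(m^2 - m - 6) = (m - 3)*(m - 1)^2*(m + 2)*(m - 3)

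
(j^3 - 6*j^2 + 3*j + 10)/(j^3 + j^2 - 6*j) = (j^2 - 4*j - 5)/(j*(j + 3))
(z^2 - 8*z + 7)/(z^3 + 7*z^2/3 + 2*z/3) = 3*(z^2 - 8*z + 7)/(z*(3*z^2 + 7*z + 2))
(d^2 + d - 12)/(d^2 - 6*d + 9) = (d + 4)/(d - 3)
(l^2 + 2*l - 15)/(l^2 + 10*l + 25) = (l - 3)/(l + 5)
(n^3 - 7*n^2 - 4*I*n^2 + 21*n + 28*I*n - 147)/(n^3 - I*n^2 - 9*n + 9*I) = (n^3 + n^2*(-7 - 4*I) + n*(21 + 28*I) - 147)/(n^3 - I*n^2 - 9*n + 9*I)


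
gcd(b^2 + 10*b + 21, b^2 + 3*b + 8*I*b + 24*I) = b + 3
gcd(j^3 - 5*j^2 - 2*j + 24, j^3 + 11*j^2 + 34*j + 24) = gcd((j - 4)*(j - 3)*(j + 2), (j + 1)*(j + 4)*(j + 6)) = 1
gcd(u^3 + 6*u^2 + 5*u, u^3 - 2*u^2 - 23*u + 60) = u + 5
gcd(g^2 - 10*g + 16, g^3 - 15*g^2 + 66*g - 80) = g^2 - 10*g + 16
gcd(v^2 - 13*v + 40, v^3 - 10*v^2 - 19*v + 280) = v - 8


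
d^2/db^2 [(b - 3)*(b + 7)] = 2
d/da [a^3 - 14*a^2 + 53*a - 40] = 3*a^2 - 28*a + 53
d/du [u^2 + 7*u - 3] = 2*u + 7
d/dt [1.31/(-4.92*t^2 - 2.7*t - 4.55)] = (12.8904*t + 3.537)/(4.92*t^2 + 2.7*t + 4.55)^2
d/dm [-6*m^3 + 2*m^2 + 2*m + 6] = -18*m^2 + 4*m + 2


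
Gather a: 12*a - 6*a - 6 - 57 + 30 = 6*a - 33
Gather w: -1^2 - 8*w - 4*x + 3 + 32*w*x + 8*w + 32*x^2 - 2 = 32*w*x + 32*x^2 - 4*x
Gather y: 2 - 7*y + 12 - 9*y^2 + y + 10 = -9*y^2 - 6*y + 24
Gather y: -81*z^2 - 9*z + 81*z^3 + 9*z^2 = 81*z^3 - 72*z^2 - 9*z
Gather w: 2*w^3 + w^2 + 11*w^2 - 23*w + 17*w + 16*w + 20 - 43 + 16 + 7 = 2*w^3 + 12*w^2 + 10*w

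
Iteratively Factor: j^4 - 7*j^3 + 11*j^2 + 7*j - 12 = (j - 3)*(j^3 - 4*j^2 - j + 4) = (j - 3)*(j + 1)*(j^2 - 5*j + 4) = (j - 4)*(j - 3)*(j + 1)*(j - 1)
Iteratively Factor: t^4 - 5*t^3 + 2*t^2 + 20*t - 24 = (t + 2)*(t^3 - 7*t^2 + 16*t - 12) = (t - 2)*(t + 2)*(t^2 - 5*t + 6) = (t - 3)*(t - 2)*(t + 2)*(t - 2)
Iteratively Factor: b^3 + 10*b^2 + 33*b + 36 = (b + 3)*(b^2 + 7*b + 12) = (b + 3)^2*(b + 4)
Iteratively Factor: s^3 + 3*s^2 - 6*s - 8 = (s - 2)*(s^2 + 5*s + 4) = (s - 2)*(s + 4)*(s + 1)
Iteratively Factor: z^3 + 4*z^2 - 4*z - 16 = (z - 2)*(z^2 + 6*z + 8) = (z - 2)*(z + 2)*(z + 4)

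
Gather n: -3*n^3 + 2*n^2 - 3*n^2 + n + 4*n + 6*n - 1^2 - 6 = -3*n^3 - n^2 + 11*n - 7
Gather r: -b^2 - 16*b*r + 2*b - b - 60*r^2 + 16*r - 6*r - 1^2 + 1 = -b^2 + b - 60*r^2 + r*(10 - 16*b)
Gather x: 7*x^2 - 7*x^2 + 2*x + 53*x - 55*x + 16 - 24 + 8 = 0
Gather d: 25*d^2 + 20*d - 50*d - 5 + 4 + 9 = 25*d^2 - 30*d + 8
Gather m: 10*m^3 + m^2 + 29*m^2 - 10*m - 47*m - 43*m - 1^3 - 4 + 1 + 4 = 10*m^3 + 30*m^2 - 100*m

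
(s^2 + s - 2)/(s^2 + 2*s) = (s - 1)/s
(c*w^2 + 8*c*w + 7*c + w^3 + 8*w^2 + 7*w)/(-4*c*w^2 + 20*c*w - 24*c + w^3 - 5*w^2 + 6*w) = (c*w^2 + 8*c*w + 7*c + w^3 + 8*w^2 + 7*w)/(-4*c*w^2 + 20*c*w - 24*c + w^3 - 5*w^2 + 6*w)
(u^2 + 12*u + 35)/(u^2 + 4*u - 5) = (u + 7)/(u - 1)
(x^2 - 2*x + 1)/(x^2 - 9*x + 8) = (x - 1)/(x - 8)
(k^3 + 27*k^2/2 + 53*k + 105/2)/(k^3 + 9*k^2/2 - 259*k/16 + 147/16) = 8*(2*k^2 + 13*k + 15)/(16*k^2 - 40*k + 21)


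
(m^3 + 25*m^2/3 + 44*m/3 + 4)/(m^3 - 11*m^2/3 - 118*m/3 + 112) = (3*m^2 + 7*m + 2)/(3*m^2 - 29*m + 56)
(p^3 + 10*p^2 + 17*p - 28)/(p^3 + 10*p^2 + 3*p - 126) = (p^2 + 3*p - 4)/(p^2 + 3*p - 18)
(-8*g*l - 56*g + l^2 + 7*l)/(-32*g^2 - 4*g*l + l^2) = (l + 7)/(4*g + l)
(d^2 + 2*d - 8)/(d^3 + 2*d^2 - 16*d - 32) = (d - 2)/(d^2 - 2*d - 8)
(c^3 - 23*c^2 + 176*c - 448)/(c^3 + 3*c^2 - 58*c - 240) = (c^2 - 15*c + 56)/(c^2 + 11*c + 30)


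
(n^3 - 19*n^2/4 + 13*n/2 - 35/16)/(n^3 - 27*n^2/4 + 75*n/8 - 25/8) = (8*n^2 - 34*n + 35)/(2*(4*n^2 - 25*n + 25))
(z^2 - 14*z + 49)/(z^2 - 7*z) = (z - 7)/z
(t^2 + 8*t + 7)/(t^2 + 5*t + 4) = (t + 7)/(t + 4)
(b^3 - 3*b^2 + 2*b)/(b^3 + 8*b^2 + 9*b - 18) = b*(b - 2)/(b^2 + 9*b + 18)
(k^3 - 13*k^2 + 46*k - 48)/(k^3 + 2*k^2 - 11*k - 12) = (k^2 - 10*k + 16)/(k^2 + 5*k + 4)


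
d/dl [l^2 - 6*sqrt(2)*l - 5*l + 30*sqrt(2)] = 2*l - 6*sqrt(2) - 5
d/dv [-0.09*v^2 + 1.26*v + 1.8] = 1.26 - 0.18*v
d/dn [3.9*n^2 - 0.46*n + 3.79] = 7.8*n - 0.46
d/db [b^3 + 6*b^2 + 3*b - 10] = 3*b^2 + 12*b + 3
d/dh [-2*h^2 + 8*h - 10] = 8 - 4*h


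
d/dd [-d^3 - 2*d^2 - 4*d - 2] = -3*d^2 - 4*d - 4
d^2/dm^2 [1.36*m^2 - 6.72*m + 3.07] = 2.72000000000000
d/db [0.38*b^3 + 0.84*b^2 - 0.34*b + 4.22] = 1.14*b^2 + 1.68*b - 0.34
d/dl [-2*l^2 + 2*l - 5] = 2 - 4*l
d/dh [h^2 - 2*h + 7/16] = 2*h - 2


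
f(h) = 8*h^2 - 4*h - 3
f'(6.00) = 92.00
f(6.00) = 261.00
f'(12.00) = 188.00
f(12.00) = 1101.00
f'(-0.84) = -17.44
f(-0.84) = 6.00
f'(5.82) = 89.12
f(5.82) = 244.70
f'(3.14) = 46.24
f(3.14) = 63.32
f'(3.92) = 58.72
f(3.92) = 104.25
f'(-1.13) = -22.08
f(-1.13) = 11.74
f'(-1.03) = -20.48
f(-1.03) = 9.61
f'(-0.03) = -4.48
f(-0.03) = -2.87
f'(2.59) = 37.44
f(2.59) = 40.30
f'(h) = 16*h - 4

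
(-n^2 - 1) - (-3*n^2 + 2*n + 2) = 2*n^2 - 2*n - 3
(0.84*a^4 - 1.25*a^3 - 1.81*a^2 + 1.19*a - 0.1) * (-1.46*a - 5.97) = -1.2264*a^5 - 3.1898*a^4 + 10.1051*a^3 + 9.0683*a^2 - 6.9583*a + 0.597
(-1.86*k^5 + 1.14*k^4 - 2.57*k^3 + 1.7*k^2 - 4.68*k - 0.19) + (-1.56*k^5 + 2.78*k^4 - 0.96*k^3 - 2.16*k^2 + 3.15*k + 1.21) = -3.42*k^5 + 3.92*k^4 - 3.53*k^3 - 0.46*k^2 - 1.53*k + 1.02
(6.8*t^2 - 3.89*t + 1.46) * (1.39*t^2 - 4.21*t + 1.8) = 9.452*t^4 - 34.0351*t^3 + 30.6463*t^2 - 13.1486*t + 2.628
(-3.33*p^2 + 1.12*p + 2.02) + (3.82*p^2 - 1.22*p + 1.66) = 0.49*p^2 - 0.0999999999999999*p + 3.68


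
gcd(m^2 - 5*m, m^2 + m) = m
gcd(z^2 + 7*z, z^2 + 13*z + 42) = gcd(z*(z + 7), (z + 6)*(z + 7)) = z + 7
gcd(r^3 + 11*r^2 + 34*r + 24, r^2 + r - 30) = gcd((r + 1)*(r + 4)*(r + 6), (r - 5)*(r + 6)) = r + 6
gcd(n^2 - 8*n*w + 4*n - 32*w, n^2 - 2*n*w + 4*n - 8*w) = n + 4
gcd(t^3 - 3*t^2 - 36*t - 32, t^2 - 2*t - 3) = t + 1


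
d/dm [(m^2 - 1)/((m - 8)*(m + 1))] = -7/(m^2 - 16*m + 64)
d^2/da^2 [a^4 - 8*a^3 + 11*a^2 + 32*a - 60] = 12*a^2 - 48*a + 22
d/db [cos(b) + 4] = -sin(b)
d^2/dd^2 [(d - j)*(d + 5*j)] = 2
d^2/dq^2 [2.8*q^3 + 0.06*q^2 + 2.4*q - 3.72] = 16.8*q + 0.12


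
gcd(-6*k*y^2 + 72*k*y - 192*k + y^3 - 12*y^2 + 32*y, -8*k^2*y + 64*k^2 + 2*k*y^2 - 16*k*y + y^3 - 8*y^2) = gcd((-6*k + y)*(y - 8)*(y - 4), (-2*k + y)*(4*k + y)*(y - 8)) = y - 8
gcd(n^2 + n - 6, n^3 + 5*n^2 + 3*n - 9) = n + 3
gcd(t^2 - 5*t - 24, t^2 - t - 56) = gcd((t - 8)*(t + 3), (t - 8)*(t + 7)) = t - 8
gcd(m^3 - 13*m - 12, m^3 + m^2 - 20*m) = m - 4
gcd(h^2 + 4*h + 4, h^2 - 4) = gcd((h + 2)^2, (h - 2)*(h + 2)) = h + 2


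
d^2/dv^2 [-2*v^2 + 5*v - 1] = -4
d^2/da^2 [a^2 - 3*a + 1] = 2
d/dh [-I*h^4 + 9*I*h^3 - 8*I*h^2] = I*h*(-4*h^2 + 27*h - 16)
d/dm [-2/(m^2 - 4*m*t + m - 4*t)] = 2*(2*m - 4*t + 1)/(m^2 - 4*m*t + m - 4*t)^2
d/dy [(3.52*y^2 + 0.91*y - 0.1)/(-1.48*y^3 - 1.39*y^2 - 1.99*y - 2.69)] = (5.2096*y^4 + 2.6936*y^3 - 6.1839*y^2 - 19.2156*y - 2.6469)/(2.1904*y^6 + 4.1144*y^5 + 7.8225*y^4 + 13.4946*y^3 + 11.4383*y^2 + 10.7062*y + 7.2361)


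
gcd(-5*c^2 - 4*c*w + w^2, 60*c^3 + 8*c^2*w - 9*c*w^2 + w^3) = -5*c + w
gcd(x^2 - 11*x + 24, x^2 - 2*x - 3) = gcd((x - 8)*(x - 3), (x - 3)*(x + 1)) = x - 3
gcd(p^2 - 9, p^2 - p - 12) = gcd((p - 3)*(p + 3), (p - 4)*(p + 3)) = p + 3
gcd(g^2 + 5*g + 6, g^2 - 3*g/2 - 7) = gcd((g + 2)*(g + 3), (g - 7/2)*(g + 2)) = g + 2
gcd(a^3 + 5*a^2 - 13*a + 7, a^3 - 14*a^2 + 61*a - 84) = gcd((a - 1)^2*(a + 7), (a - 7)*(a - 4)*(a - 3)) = 1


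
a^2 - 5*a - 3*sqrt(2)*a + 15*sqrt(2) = (a - 5)*(a - 3*sqrt(2))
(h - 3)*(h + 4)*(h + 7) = h^3 + 8*h^2 - 5*h - 84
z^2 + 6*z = z*(z + 6)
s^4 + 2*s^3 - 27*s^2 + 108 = (s - 3)^2*(s + 2)*(s + 6)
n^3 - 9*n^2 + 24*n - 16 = (n - 4)^2*(n - 1)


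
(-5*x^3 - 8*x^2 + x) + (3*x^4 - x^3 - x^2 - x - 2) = 3*x^4 - 6*x^3 - 9*x^2 - 2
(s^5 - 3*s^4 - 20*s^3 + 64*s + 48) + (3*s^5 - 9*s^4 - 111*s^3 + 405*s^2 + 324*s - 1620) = 4*s^5 - 12*s^4 - 131*s^3 + 405*s^2 + 388*s - 1572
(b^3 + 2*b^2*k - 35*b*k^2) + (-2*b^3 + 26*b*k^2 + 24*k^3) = -b^3 + 2*b^2*k - 9*b*k^2 + 24*k^3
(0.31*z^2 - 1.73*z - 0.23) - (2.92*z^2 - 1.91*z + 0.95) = -2.61*z^2 + 0.18*z - 1.18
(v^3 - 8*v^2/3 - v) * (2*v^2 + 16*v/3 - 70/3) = 2*v^5 - 356*v^3/9 + 512*v^2/9 + 70*v/3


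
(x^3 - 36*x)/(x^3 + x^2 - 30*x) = (x - 6)/(x - 5)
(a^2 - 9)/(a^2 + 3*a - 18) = (a + 3)/(a + 6)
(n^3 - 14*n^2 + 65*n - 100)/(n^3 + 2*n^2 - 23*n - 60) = (n^2 - 9*n + 20)/(n^2 + 7*n + 12)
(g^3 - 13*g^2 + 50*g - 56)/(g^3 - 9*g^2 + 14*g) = (g - 4)/g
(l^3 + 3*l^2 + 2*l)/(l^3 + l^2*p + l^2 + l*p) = (l + 2)/(l + p)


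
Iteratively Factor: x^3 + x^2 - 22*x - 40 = (x + 4)*(x^2 - 3*x - 10) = (x - 5)*(x + 4)*(x + 2)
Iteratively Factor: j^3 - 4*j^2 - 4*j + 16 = (j - 2)*(j^2 - 2*j - 8) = (j - 4)*(j - 2)*(j + 2)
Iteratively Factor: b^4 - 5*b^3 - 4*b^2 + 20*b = (b)*(b^3 - 5*b^2 - 4*b + 20) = b*(b + 2)*(b^2 - 7*b + 10) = b*(b - 2)*(b + 2)*(b - 5)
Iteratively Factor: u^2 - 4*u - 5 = (u - 5)*(u + 1)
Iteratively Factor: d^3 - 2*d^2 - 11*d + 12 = (d - 1)*(d^2 - d - 12) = (d - 1)*(d + 3)*(d - 4)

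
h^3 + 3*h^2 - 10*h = h*(h - 2)*(h + 5)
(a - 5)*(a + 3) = a^2 - 2*a - 15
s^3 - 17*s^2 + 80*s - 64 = (s - 8)^2*(s - 1)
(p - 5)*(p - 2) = p^2 - 7*p + 10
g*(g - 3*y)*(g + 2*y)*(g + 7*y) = g^4 + 6*g^3*y - 13*g^2*y^2 - 42*g*y^3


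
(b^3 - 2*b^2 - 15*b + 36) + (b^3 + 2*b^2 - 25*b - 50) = 2*b^3 - 40*b - 14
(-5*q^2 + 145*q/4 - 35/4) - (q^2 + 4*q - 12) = -6*q^2 + 129*q/4 + 13/4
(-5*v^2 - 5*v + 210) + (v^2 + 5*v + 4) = 214 - 4*v^2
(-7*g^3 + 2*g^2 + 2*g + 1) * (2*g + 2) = -14*g^4 - 10*g^3 + 8*g^2 + 6*g + 2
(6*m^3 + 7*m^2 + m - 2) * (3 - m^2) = -6*m^5 - 7*m^4 + 17*m^3 + 23*m^2 + 3*m - 6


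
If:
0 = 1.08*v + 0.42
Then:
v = -0.39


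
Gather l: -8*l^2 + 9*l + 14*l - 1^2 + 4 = -8*l^2 + 23*l + 3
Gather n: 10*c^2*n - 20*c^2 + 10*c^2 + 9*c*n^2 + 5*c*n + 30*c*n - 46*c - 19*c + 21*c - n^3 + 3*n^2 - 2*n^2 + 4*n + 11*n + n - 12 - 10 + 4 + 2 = -10*c^2 - 44*c - n^3 + n^2*(9*c + 1) + n*(10*c^2 + 35*c + 16) - 16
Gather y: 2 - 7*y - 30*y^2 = -30*y^2 - 7*y + 2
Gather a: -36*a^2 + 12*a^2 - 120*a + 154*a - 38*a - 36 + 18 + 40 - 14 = -24*a^2 - 4*a + 8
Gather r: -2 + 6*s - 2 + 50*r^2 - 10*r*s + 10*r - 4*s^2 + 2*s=50*r^2 + r*(10 - 10*s) - 4*s^2 + 8*s - 4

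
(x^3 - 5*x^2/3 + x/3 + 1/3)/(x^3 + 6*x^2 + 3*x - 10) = (3*x^2 - 2*x - 1)/(3*(x^2 + 7*x + 10))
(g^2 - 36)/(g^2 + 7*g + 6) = (g - 6)/(g + 1)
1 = 1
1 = 1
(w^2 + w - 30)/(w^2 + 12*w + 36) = (w - 5)/(w + 6)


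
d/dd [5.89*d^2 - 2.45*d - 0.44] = 11.78*d - 2.45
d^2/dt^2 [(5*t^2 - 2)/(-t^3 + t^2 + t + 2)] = 2*(-5*t^6 - 3*t^4 - 81*t^3 + 30*t^2 + 18*t - 22)/(t^9 - 3*t^8 - t^6 + 12*t^5 + 3*t^4 - t^3 - 18*t^2 - 12*t - 8)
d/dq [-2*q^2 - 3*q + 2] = -4*q - 3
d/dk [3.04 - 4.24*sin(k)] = -4.24*cos(k)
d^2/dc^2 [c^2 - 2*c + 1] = 2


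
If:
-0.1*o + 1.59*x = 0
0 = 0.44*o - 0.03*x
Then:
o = 0.00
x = 0.00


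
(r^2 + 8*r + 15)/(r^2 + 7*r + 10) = (r + 3)/(r + 2)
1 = 1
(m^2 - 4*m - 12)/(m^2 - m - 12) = (-m^2 + 4*m + 12)/(-m^2 + m + 12)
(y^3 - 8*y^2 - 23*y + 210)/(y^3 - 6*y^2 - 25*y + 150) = (y - 7)/(y - 5)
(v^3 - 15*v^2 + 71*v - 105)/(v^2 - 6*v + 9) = (v^2 - 12*v + 35)/(v - 3)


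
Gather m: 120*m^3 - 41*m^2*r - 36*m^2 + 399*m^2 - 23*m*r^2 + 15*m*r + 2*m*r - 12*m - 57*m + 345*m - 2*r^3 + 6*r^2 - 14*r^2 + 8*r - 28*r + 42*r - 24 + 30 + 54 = 120*m^3 + m^2*(363 - 41*r) + m*(-23*r^2 + 17*r + 276) - 2*r^3 - 8*r^2 + 22*r + 60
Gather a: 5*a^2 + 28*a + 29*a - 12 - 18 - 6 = 5*a^2 + 57*a - 36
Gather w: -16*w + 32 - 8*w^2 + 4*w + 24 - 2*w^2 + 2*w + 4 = -10*w^2 - 10*w + 60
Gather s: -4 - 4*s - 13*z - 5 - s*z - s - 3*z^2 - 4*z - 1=s*(-z - 5) - 3*z^2 - 17*z - 10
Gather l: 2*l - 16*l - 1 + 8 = 7 - 14*l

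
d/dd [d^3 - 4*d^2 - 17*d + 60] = 3*d^2 - 8*d - 17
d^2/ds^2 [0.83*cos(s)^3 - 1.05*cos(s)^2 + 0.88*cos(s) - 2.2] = -1.5025*cos(s) + 2.1*cos(2*s) - 1.8675*cos(3*s)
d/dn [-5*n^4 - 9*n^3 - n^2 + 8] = n*(-20*n^2 - 27*n - 2)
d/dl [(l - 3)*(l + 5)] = 2*l + 2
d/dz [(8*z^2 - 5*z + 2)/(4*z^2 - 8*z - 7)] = (-44*z^2 - 128*z + 51)/(16*z^4 - 64*z^3 + 8*z^2 + 112*z + 49)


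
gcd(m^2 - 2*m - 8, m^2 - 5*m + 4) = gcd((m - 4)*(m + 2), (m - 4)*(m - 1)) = m - 4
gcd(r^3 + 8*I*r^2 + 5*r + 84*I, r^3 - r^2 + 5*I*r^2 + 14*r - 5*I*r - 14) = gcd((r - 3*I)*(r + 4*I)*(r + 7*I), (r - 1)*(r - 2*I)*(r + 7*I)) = r + 7*I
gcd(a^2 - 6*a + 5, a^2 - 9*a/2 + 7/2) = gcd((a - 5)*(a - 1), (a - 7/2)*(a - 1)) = a - 1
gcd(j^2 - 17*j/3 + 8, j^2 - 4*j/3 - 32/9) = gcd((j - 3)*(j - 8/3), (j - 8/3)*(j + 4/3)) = j - 8/3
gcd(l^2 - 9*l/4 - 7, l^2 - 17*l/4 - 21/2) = l + 7/4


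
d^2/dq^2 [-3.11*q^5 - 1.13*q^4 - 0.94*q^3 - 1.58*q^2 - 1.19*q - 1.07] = -62.2*q^3 - 13.56*q^2 - 5.64*q - 3.16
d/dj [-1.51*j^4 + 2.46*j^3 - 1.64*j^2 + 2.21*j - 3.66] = -6.04*j^3 + 7.38*j^2 - 3.28*j + 2.21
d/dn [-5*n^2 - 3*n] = -10*n - 3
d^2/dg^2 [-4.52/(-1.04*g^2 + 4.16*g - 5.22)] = (-9.777664*g^2 + 39.110656*g + 4.52*(2.08*g - 4.16)*(4.16*g - 8.32) - 49.076352)/(1.04*g^2 - 4.16*g + 5.22)^3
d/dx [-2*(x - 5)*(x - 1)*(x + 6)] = 62 - 6*x^2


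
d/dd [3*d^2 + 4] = 6*d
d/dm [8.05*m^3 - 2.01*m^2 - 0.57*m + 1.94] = 24.15*m^2 - 4.02*m - 0.57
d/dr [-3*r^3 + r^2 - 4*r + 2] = -9*r^2 + 2*r - 4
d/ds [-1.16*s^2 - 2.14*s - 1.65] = -2.32*s - 2.14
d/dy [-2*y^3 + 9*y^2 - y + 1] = -6*y^2 + 18*y - 1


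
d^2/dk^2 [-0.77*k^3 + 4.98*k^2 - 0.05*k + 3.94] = 9.96 - 4.62*k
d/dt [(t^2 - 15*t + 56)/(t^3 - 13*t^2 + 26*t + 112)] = -1/(t^2 + 4*t + 4)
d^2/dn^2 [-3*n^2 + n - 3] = -6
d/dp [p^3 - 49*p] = 3*p^2 - 49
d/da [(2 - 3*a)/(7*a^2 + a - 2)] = (-21*a^2 - 3*a + (3*a - 2)*(14*a + 1) + 6)/(7*a^2 + a - 2)^2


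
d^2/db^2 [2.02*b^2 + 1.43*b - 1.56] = 4.04000000000000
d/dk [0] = 0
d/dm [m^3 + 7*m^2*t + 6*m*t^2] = 3*m^2 + 14*m*t + 6*t^2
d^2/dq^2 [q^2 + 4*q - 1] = 2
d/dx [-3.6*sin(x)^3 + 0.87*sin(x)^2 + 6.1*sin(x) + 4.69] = (-10.8*sin(x)^2 + 1.74*sin(x) + 6.1)*cos(x)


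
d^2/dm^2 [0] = 0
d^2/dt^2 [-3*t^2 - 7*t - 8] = -6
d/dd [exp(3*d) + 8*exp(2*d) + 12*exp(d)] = (3*exp(2*d) + 16*exp(d) + 12)*exp(d)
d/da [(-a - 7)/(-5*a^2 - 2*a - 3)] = (5*a^2 + 2*a - 2*(a + 7)*(5*a + 1) + 3)/(5*a^2 + 2*a + 3)^2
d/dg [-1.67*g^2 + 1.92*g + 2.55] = 1.92 - 3.34*g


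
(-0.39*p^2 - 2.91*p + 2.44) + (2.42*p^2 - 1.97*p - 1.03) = 2.03*p^2 - 4.88*p + 1.41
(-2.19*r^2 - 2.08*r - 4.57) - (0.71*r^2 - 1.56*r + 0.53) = -2.9*r^2 - 0.52*r - 5.1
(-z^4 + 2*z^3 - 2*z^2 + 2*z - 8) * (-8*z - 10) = 8*z^5 - 6*z^4 - 4*z^3 + 4*z^2 + 44*z + 80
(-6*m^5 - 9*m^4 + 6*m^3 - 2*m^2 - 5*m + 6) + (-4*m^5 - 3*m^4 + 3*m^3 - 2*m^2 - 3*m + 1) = -10*m^5 - 12*m^4 + 9*m^3 - 4*m^2 - 8*m + 7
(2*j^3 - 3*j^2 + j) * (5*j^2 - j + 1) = 10*j^5 - 17*j^4 + 10*j^3 - 4*j^2 + j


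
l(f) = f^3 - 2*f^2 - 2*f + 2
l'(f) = 3*f^2 - 4*f - 2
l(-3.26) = -47.38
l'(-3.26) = 42.92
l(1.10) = -1.29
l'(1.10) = -2.77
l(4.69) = 51.79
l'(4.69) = 45.23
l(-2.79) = -29.71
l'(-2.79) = 32.51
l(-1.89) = -8.12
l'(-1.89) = 16.28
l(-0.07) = 2.13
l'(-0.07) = -1.71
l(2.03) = -1.94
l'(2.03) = 2.24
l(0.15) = 1.66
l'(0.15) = -2.53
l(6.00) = 134.00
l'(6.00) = 82.00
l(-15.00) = -3793.00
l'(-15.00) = 733.00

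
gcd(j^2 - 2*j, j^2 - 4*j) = j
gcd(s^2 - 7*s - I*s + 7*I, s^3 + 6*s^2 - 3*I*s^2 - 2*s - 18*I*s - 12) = s - I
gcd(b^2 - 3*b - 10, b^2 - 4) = b + 2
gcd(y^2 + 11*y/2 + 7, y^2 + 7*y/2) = y + 7/2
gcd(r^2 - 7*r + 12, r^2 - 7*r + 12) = r^2 - 7*r + 12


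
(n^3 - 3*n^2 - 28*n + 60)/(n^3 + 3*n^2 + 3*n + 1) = (n^3 - 3*n^2 - 28*n + 60)/(n^3 + 3*n^2 + 3*n + 1)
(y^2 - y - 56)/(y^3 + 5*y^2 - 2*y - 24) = (y^2 - y - 56)/(y^3 + 5*y^2 - 2*y - 24)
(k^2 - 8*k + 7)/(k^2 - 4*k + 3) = (k - 7)/(k - 3)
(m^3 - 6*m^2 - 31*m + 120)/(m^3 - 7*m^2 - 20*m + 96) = (m + 5)/(m + 4)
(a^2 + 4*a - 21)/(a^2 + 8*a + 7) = (a - 3)/(a + 1)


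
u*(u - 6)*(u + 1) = u^3 - 5*u^2 - 6*u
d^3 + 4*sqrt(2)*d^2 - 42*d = d*(d - 3*sqrt(2))*(d + 7*sqrt(2))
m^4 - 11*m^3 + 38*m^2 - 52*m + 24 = (m - 6)*(m - 2)^2*(m - 1)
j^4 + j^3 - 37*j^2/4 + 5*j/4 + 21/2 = (j - 2)*(j - 3/2)*(j + 1)*(j + 7/2)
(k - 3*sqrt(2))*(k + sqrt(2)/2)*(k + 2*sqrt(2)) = k^3 - sqrt(2)*k^2/2 - 13*k - 6*sqrt(2)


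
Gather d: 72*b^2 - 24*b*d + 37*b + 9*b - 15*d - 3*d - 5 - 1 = 72*b^2 + 46*b + d*(-24*b - 18) - 6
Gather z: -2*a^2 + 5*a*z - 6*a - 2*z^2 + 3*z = -2*a^2 - 6*a - 2*z^2 + z*(5*a + 3)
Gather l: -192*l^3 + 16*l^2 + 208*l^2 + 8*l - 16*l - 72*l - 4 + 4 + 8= -192*l^3 + 224*l^2 - 80*l + 8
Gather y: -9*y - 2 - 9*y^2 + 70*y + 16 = -9*y^2 + 61*y + 14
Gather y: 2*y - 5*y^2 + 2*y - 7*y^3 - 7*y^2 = -7*y^3 - 12*y^2 + 4*y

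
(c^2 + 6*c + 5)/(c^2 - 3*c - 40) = (c + 1)/(c - 8)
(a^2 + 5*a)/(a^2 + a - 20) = a/(a - 4)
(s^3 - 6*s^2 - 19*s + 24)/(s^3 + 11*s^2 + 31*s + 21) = (s^2 - 9*s + 8)/(s^2 + 8*s + 7)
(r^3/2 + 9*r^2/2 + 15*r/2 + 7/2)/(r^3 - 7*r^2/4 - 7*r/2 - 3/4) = 2*(r^2 + 8*r + 7)/(4*r^2 - 11*r - 3)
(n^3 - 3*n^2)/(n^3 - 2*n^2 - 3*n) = n/(n + 1)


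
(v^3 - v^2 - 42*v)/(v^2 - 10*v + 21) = v*(v + 6)/(v - 3)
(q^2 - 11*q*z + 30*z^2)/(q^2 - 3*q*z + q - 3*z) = (q^2 - 11*q*z + 30*z^2)/(q^2 - 3*q*z + q - 3*z)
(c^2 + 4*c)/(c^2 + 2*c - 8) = c/(c - 2)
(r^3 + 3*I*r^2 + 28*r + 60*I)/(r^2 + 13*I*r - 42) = (r^2 - 3*I*r + 10)/(r + 7*I)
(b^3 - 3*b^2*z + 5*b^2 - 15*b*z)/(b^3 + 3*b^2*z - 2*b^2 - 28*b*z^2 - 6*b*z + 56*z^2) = b*(b^2 - 3*b*z + 5*b - 15*z)/(b^3 + 3*b^2*z - 2*b^2 - 28*b*z^2 - 6*b*z + 56*z^2)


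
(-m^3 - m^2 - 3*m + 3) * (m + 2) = -m^4 - 3*m^3 - 5*m^2 - 3*m + 6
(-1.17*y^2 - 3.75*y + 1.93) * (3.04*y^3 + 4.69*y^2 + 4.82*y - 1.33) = -3.5568*y^5 - 16.8873*y^4 - 17.3597*y^3 - 7.4672*y^2 + 14.2901*y - 2.5669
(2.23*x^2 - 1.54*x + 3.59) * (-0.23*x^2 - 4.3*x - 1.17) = -0.5129*x^4 - 9.2348*x^3 + 3.1872*x^2 - 13.6352*x - 4.2003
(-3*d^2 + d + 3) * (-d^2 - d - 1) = 3*d^4 + 2*d^3 - d^2 - 4*d - 3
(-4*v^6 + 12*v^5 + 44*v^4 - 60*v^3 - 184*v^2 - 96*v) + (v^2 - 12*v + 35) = -4*v^6 + 12*v^5 + 44*v^4 - 60*v^3 - 183*v^2 - 108*v + 35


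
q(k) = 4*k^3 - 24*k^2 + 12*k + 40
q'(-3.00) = 264.00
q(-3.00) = -320.00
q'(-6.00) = 732.00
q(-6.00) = -1760.00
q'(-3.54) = 332.30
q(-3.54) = -480.69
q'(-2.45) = 201.63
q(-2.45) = -192.28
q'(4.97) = 69.85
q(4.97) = -2.13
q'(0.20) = 2.88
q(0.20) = 41.47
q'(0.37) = -4.12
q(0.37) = 41.36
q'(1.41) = -31.82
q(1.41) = 20.42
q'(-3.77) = 363.51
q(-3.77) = -560.68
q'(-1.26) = 91.53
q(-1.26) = -21.22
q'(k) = 12*k^2 - 48*k + 12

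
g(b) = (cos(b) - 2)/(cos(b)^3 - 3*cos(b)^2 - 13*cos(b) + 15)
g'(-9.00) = 0.01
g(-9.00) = -0.12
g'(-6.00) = 11.01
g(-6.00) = -1.63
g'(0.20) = 31.25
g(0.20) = -3.20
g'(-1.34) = -0.09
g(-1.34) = -0.15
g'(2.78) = -0.01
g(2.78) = -0.12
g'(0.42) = 3.37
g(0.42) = -0.78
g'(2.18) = 0.00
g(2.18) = -0.12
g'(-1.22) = -0.13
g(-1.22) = -0.16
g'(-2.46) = 0.01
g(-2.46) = -0.12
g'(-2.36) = 0.00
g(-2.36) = -0.12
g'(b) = (cos(b) - 2)*(3*sin(b)*cos(b)^2 - 6*sin(b)*cos(b) - 13*sin(b))/(cos(b)^3 - 3*cos(b)^2 - 13*cos(b) + 15)^2 - sin(b)/(cos(b)^3 - 3*cos(b)^2 - 13*cos(b) + 15)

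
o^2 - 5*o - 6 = (o - 6)*(o + 1)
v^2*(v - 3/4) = v^3 - 3*v^2/4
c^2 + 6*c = c*(c + 6)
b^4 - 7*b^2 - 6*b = b*(b - 3)*(b + 1)*(b + 2)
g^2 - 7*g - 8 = (g - 8)*(g + 1)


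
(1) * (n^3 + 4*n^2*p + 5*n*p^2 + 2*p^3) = n^3 + 4*n^2*p + 5*n*p^2 + 2*p^3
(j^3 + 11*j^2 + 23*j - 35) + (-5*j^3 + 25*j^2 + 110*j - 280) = -4*j^3 + 36*j^2 + 133*j - 315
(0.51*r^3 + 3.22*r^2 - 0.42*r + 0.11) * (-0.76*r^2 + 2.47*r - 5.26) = -0.3876*r^5 - 1.1875*r^4 + 5.59*r^3 - 18.0582*r^2 + 2.4809*r - 0.5786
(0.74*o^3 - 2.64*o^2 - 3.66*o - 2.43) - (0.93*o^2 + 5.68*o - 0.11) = 0.74*o^3 - 3.57*o^2 - 9.34*o - 2.32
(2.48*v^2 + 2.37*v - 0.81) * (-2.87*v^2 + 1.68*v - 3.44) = -7.1176*v^4 - 2.6355*v^3 - 2.2249*v^2 - 9.5136*v + 2.7864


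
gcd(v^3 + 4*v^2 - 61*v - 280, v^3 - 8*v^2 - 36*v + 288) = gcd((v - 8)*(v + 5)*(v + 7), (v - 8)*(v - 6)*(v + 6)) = v - 8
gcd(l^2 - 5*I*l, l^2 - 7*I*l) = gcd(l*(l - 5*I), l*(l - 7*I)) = l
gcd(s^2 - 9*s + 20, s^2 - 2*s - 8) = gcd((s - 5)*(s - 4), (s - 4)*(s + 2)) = s - 4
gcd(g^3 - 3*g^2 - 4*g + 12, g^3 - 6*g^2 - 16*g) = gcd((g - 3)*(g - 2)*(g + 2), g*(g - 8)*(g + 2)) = g + 2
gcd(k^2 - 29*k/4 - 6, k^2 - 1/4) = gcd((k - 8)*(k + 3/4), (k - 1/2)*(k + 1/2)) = 1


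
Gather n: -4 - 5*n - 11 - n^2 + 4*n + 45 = -n^2 - n + 30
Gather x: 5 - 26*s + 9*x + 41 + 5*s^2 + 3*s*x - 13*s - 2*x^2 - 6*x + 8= 5*s^2 - 39*s - 2*x^2 + x*(3*s + 3) + 54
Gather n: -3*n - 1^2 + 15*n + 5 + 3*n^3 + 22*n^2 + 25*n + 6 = 3*n^3 + 22*n^2 + 37*n + 10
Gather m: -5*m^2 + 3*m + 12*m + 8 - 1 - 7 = -5*m^2 + 15*m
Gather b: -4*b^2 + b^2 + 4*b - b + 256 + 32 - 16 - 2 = -3*b^2 + 3*b + 270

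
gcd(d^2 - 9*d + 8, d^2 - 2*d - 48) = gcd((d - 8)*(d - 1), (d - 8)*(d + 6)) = d - 8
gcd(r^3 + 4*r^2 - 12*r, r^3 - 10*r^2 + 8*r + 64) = 1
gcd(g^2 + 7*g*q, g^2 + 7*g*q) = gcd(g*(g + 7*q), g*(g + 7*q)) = g^2 + 7*g*q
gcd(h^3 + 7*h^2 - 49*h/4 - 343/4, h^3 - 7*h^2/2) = h - 7/2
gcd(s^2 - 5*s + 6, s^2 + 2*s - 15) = s - 3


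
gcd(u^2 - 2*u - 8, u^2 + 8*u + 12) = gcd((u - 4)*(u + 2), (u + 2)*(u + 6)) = u + 2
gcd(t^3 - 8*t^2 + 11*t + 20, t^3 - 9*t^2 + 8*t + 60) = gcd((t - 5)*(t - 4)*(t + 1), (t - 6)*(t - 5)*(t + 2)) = t - 5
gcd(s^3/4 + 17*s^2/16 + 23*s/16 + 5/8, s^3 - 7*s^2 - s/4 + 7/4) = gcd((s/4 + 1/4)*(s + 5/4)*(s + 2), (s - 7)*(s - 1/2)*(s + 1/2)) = 1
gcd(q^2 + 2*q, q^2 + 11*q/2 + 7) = q + 2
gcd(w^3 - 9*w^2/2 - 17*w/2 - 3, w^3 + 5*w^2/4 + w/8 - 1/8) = w^2 + 3*w/2 + 1/2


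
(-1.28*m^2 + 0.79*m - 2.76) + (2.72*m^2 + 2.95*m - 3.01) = 1.44*m^2 + 3.74*m - 5.77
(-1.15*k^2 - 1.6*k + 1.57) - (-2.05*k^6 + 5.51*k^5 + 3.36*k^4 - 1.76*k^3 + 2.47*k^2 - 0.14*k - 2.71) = 2.05*k^6 - 5.51*k^5 - 3.36*k^4 + 1.76*k^3 - 3.62*k^2 - 1.46*k + 4.28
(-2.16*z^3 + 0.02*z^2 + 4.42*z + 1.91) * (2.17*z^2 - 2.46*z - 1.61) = -4.6872*z^5 + 5.357*z^4 + 13.0198*z^3 - 6.7607*z^2 - 11.8148*z - 3.0751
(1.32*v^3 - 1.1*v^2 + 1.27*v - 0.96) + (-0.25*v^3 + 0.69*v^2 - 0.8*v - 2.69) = 1.07*v^3 - 0.41*v^2 + 0.47*v - 3.65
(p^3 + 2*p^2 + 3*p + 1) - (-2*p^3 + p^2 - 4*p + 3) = 3*p^3 + p^2 + 7*p - 2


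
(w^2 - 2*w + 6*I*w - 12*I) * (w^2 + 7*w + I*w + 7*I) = w^4 + 5*w^3 + 7*I*w^3 - 20*w^2 + 35*I*w^2 - 30*w - 98*I*w + 84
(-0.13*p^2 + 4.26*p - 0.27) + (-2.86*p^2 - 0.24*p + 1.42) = -2.99*p^2 + 4.02*p + 1.15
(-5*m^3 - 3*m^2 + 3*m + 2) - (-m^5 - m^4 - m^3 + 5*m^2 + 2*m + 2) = m^5 + m^4 - 4*m^3 - 8*m^2 + m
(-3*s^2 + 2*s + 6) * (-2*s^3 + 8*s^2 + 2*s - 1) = 6*s^5 - 28*s^4 - 2*s^3 + 55*s^2 + 10*s - 6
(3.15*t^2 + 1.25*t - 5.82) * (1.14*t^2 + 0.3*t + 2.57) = 3.591*t^4 + 2.37*t^3 + 1.8357*t^2 + 1.4665*t - 14.9574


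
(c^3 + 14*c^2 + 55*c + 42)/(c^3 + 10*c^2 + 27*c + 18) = (c + 7)/(c + 3)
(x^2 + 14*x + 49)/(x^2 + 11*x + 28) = (x + 7)/(x + 4)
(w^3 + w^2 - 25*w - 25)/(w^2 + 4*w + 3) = (w^2 - 25)/(w + 3)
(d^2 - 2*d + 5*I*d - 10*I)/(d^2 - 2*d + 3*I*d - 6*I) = (d + 5*I)/(d + 3*I)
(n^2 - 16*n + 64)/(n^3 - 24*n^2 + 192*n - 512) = 1/(n - 8)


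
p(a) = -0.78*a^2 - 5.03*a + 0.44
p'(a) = -1.56*a - 5.03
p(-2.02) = 7.42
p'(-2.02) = -1.88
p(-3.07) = 8.53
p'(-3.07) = -0.24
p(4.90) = -42.93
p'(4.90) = -12.67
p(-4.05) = 8.02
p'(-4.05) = 1.29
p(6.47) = -64.76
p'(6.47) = -15.12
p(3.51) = -26.82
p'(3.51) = -10.51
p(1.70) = -10.37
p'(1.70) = -7.68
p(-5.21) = 5.47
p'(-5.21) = 3.10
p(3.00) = -21.67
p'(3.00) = -9.71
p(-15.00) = -99.61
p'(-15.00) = 18.37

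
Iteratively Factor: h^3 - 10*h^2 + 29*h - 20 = (h - 5)*(h^2 - 5*h + 4) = (h - 5)*(h - 1)*(h - 4)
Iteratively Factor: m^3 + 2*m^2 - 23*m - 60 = (m - 5)*(m^2 + 7*m + 12) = (m - 5)*(m + 3)*(m + 4)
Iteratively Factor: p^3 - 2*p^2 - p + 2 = (p + 1)*(p^2 - 3*p + 2) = (p - 2)*(p + 1)*(p - 1)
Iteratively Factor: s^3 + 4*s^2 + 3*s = (s + 1)*(s^2 + 3*s) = (s + 1)*(s + 3)*(s)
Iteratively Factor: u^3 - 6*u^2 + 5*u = (u)*(u^2 - 6*u + 5) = u*(u - 5)*(u - 1)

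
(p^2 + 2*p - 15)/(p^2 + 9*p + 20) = (p - 3)/(p + 4)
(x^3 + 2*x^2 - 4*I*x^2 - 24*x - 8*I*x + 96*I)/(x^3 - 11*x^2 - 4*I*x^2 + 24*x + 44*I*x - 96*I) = (x^2 + 2*x - 24)/(x^2 - 11*x + 24)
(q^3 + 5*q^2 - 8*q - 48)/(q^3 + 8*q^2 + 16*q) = (q - 3)/q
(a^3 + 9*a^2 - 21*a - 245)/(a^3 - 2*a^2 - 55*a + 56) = (a^2 + 2*a - 35)/(a^2 - 9*a + 8)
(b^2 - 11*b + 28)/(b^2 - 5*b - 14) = (b - 4)/(b + 2)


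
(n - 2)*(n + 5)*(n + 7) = n^3 + 10*n^2 + 11*n - 70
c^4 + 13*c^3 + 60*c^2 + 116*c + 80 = (c + 2)^2*(c + 4)*(c + 5)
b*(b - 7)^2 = b^3 - 14*b^2 + 49*b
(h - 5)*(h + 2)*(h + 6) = h^3 + 3*h^2 - 28*h - 60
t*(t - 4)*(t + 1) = t^3 - 3*t^2 - 4*t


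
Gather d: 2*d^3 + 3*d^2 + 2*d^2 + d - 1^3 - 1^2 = 2*d^3 + 5*d^2 + d - 2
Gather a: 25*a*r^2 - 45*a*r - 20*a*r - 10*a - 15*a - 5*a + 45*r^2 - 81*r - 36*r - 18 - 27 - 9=a*(25*r^2 - 65*r - 30) + 45*r^2 - 117*r - 54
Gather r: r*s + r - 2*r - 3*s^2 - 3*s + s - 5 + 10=r*(s - 1) - 3*s^2 - 2*s + 5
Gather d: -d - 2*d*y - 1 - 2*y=d*(-2*y - 1) - 2*y - 1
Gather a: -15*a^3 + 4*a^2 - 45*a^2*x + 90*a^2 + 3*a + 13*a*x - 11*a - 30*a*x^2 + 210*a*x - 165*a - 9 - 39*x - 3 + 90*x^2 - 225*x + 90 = -15*a^3 + a^2*(94 - 45*x) + a*(-30*x^2 + 223*x - 173) + 90*x^2 - 264*x + 78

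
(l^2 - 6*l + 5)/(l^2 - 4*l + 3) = (l - 5)/(l - 3)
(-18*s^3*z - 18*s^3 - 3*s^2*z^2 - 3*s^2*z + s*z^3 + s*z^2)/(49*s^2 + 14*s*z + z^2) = s*(-18*s^2*z - 18*s^2 - 3*s*z^2 - 3*s*z + z^3 + z^2)/(49*s^2 + 14*s*z + z^2)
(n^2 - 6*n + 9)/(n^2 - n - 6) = (n - 3)/(n + 2)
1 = 1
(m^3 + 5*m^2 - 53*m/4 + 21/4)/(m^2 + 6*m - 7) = (m^2 - 2*m + 3/4)/(m - 1)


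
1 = 1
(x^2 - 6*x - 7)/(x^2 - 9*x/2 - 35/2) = 2*(x + 1)/(2*x + 5)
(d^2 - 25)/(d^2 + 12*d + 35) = (d - 5)/(d + 7)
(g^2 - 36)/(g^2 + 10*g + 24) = (g - 6)/(g + 4)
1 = 1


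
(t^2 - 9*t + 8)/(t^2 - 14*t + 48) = (t - 1)/(t - 6)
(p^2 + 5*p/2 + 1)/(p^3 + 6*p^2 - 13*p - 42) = (p + 1/2)/(p^2 + 4*p - 21)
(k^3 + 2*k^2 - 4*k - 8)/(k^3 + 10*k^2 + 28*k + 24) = (k - 2)/(k + 6)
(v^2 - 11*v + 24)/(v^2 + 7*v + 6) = (v^2 - 11*v + 24)/(v^2 + 7*v + 6)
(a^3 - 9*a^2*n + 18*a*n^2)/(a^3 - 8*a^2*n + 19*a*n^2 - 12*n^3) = a*(a - 6*n)/(a^2 - 5*a*n + 4*n^2)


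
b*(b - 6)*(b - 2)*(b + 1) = b^4 - 7*b^3 + 4*b^2 + 12*b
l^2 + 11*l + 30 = (l + 5)*(l + 6)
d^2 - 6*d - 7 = (d - 7)*(d + 1)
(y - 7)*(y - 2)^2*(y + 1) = y^4 - 10*y^3 + 21*y^2 + 4*y - 28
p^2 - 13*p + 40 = (p - 8)*(p - 5)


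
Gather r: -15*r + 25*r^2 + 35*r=25*r^2 + 20*r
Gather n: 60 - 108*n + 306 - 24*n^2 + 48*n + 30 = -24*n^2 - 60*n + 396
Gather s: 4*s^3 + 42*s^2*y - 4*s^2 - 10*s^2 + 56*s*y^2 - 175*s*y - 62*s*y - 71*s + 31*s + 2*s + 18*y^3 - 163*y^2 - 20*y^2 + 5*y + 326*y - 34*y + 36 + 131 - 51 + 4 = 4*s^3 + s^2*(42*y - 14) + s*(56*y^2 - 237*y - 38) + 18*y^3 - 183*y^2 + 297*y + 120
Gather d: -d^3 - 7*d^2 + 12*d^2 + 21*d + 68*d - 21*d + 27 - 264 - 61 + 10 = -d^3 + 5*d^2 + 68*d - 288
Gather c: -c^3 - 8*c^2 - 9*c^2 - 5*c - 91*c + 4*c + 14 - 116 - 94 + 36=-c^3 - 17*c^2 - 92*c - 160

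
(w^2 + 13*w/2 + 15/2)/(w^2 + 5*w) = (w + 3/2)/w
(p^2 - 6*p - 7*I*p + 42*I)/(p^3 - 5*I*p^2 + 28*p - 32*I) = (p^2 - 6*p - 7*I*p + 42*I)/(p^3 - 5*I*p^2 + 28*p - 32*I)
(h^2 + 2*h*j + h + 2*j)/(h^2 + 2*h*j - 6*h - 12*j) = (h + 1)/(h - 6)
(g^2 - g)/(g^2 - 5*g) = (g - 1)/(g - 5)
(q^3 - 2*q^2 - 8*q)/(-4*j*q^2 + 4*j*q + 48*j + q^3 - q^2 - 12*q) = q*(q + 2)/(-4*j*q - 12*j + q^2 + 3*q)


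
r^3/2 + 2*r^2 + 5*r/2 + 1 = (r/2 + 1)*(r + 1)^2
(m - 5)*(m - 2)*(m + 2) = m^3 - 5*m^2 - 4*m + 20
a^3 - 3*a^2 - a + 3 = (a - 3)*(a - 1)*(a + 1)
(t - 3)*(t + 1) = t^2 - 2*t - 3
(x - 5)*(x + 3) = x^2 - 2*x - 15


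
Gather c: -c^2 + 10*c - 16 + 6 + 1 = -c^2 + 10*c - 9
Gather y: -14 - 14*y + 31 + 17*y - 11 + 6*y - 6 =9*y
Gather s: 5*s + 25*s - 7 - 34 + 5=30*s - 36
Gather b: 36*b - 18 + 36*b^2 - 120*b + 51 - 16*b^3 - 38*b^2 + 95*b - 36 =-16*b^3 - 2*b^2 + 11*b - 3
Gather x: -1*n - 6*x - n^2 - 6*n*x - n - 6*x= -n^2 - 2*n + x*(-6*n - 12)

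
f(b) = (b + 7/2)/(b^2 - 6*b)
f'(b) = (6 - 2*b)*(b + 7/2)/(b^2 - 6*b)^2 + 1/(b^2 - 6*b) = (-b^2 - 7*b + 21)/(b^2*(b^2 - 12*b + 36))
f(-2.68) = 0.04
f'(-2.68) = 0.06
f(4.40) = -1.12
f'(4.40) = -0.59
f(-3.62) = -0.00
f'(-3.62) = 0.03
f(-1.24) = 0.25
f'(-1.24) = 0.35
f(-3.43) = 0.00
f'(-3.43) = 0.03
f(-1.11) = 0.30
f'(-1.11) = 0.44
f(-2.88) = 0.02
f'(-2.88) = 0.05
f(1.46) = -0.75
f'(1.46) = 0.20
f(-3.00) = 0.02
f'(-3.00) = 0.05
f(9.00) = 0.46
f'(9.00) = -0.17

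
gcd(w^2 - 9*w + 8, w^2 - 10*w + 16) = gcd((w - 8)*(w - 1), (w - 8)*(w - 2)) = w - 8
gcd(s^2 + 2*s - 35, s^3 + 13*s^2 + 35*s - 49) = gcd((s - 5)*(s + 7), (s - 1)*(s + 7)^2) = s + 7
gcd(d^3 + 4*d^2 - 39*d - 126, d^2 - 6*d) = d - 6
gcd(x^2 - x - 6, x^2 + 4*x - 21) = x - 3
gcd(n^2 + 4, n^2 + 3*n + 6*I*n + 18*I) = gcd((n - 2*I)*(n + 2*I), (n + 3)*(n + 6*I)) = 1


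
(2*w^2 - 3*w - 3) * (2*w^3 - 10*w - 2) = 4*w^5 - 6*w^4 - 26*w^3 + 26*w^2 + 36*w + 6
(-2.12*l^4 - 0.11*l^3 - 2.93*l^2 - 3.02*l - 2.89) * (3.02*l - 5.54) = -6.4024*l^5 + 11.4126*l^4 - 8.2392*l^3 + 7.1118*l^2 + 8.003*l + 16.0106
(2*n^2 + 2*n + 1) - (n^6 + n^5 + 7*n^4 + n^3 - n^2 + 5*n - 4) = -n^6 - n^5 - 7*n^4 - n^3 + 3*n^2 - 3*n + 5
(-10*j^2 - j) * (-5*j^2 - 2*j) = 50*j^4 + 25*j^3 + 2*j^2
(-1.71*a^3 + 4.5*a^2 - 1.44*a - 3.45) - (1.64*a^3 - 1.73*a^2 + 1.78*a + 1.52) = -3.35*a^3 + 6.23*a^2 - 3.22*a - 4.97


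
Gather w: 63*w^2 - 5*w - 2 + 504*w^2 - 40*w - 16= 567*w^2 - 45*w - 18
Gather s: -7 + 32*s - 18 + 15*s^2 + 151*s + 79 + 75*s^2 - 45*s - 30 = 90*s^2 + 138*s + 24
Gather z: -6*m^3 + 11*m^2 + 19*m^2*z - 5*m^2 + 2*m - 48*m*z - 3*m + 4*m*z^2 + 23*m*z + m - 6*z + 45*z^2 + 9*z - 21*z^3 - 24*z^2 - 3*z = -6*m^3 + 6*m^2 - 21*z^3 + z^2*(4*m + 21) + z*(19*m^2 - 25*m)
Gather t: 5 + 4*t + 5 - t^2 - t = -t^2 + 3*t + 10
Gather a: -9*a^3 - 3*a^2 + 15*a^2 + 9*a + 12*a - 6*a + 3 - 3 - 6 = -9*a^3 + 12*a^2 + 15*a - 6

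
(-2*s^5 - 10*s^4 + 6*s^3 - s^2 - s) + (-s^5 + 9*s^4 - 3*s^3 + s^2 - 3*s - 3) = -3*s^5 - s^4 + 3*s^3 - 4*s - 3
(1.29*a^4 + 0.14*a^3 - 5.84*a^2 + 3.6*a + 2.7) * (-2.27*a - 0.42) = -2.9283*a^5 - 0.8596*a^4 + 13.198*a^3 - 5.7192*a^2 - 7.641*a - 1.134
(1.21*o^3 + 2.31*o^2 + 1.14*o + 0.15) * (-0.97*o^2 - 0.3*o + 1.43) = -1.1737*o^5 - 2.6037*o^4 - 0.0684999999999999*o^3 + 2.8158*o^2 + 1.5852*o + 0.2145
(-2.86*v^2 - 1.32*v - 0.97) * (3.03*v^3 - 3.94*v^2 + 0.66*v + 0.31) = -8.6658*v^5 + 7.2688*v^4 + 0.3741*v^3 + 2.064*v^2 - 1.0494*v - 0.3007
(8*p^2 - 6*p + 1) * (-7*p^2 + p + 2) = -56*p^4 + 50*p^3 + 3*p^2 - 11*p + 2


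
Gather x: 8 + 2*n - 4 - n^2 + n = -n^2 + 3*n + 4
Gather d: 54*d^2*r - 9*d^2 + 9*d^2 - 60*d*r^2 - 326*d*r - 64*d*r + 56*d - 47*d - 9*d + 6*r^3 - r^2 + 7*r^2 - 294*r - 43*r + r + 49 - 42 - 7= 54*d^2*r + d*(-60*r^2 - 390*r) + 6*r^3 + 6*r^2 - 336*r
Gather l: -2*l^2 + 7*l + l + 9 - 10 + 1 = -2*l^2 + 8*l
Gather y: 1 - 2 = -1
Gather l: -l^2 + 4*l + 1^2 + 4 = -l^2 + 4*l + 5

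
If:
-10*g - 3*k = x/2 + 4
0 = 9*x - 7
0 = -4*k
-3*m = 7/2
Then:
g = -79/180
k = 0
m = -7/6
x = 7/9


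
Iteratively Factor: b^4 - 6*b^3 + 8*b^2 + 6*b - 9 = (b - 1)*(b^3 - 5*b^2 + 3*b + 9) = (b - 1)*(b + 1)*(b^2 - 6*b + 9) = (b - 3)*(b - 1)*(b + 1)*(b - 3)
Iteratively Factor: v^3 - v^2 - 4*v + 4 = (v - 2)*(v^2 + v - 2) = (v - 2)*(v + 2)*(v - 1)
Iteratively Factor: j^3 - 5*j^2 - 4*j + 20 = (j + 2)*(j^2 - 7*j + 10) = (j - 5)*(j + 2)*(j - 2)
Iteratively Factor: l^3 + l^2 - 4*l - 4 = (l + 1)*(l^2 - 4) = (l - 2)*(l + 1)*(l + 2)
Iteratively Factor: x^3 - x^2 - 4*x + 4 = (x - 2)*(x^2 + x - 2) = (x - 2)*(x - 1)*(x + 2)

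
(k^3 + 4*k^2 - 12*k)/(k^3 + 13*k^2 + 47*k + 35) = k*(k^2 + 4*k - 12)/(k^3 + 13*k^2 + 47*k + 35)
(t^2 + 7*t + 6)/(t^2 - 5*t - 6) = (t + 6)/(t - 6)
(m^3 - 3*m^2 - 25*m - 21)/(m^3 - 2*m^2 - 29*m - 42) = (m + 1)/(m + 2)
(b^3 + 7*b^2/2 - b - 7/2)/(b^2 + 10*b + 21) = (b^3 + 7*b^2/2 - b - 7/2)/(b^2 + 10*b + 21)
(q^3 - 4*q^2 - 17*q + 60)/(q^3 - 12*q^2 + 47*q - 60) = (q + 4)/(q - 4)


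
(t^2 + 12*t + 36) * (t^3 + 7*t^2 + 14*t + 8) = t^5 + 19*t^4 + 134*t^3 + 428*t^2 + 600*t + 288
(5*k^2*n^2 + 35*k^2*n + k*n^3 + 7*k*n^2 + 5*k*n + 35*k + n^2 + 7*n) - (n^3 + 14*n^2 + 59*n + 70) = 5*k^2*n^2 + 35*k^2*n + k*n^3 + 7*k*n^2 + 5*k*n + 35*k - n^3 - 13*n^2 - 52*n - 70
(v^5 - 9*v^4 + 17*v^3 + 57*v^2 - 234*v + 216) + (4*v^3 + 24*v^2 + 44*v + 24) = v^5 - 9*v^4 + 21*v^3 + 81*v^2 - 190*v + 240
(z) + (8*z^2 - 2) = 8*z^2 + z - 2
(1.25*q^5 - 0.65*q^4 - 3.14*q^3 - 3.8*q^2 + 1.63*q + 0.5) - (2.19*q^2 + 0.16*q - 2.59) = 1.25*q^5 - 0.65*q^4 - 3.14*q^3 - 5.99*q^2 + 1.47*q + 3.09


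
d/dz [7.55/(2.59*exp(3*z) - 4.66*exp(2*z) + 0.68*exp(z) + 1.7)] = (-58.6635*exp(2*z) + 70.366*exp(z) - 5.134)*exp(z)/(2.59*exp(3*z) - 4.66*exp(2*z) + 0.68*exp(z) + 1.7)^2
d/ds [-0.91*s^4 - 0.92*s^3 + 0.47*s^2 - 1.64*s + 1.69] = -3.64*s^3 - 2.76*s^2 + 0.94*s - 1.64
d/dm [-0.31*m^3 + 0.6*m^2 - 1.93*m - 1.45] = -0.93*m^2 + 1.2*m - 1.93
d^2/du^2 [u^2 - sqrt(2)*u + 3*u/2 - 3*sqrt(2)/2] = 2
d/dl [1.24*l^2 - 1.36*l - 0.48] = 2.48*l - 1.36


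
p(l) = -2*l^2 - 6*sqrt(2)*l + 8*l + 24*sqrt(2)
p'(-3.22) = 12.39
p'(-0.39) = 1.07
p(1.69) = 27.41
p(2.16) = 23.56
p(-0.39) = 33.83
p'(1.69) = -7.25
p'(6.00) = -24.49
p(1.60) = 28.04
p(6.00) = -40.97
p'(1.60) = -6.89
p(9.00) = -132.43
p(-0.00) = 33.94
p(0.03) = 33.92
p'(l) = -4*l - 6*sqrt(2) + 8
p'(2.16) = -9.13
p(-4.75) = -8.88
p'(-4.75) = 18.51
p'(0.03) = -0.61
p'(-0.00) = -0.49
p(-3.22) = 14.77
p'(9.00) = -36.49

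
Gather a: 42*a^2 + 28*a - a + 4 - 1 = 42*a^2 + 27*a + 3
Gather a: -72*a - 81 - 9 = -72*a - 90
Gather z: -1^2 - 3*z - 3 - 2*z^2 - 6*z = -2*z^2 - 9*z - 4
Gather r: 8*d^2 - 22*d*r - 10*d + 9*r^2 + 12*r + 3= 8*d^2 - 10*d + 9*r^2 + r*(12 - 22*d) + 3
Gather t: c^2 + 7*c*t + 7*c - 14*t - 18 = c^2 + 7*c + t*(7*c - 14) - 18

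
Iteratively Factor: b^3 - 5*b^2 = (b)*(b^2 - 5*b) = b^2*(b - 5)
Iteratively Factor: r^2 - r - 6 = (r - 3)*(r + 2)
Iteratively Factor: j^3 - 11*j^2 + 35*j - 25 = (j - 1)*(j^2 - 10*j + 25) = (j - 5)*(j - 1)*(j - 5)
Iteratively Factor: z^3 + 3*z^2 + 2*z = (z + 2)*(z^2 + z) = (z + 1)*(z + 2)*(z)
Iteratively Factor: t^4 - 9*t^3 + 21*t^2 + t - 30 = (t - 3)*(t^3 - 6*t^2 + 3*t + 10) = (t - 5)*(t - 3)*(t^2 - t - 2) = (t - 5)*(t - 3)*(t - 2)*(t + 1)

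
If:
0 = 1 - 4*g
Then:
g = 1/4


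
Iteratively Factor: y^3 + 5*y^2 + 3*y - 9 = (y - 1)*(y^2 + 6*y + 9) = (y - 1)*(y + 3)*(y + 3)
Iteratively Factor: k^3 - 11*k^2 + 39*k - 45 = (k - 5)*(k^2 - 6*k + 9) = (k - 5)*(k - 3)*(k - 3)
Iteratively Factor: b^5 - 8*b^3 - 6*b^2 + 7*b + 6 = (b - 3)*(b^4 + 3*b^3 + b^2 - 3*b - 2) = (b - 3)*(b + 1)*(b^3 + 2*b^2 - b - 2) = (b - 3)*(b + 1)*(b + 2)*(b^2 - 1) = (b - 3)*(b - 1)*(b + 1)*(b + 2)*(b + 1)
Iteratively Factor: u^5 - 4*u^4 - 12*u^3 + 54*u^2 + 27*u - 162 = (u - 3)*(u^4 - u^3 - 15*u^2 + 9*u + 54) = (u - 3)*(u + 3)*(u^3 - 4*u^2 - 3*u + 18) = (u - 3)*(u + 2)*(u + 3)*(u^2 - 6*u + 9) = (u - 3)^2*(u + 2)*(u + 3)*(u - 3)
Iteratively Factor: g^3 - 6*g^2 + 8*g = (g)*(g^2 - 6*g + 8) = g*(g - 2)*(g - 4)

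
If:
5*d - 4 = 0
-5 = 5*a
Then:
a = -1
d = 4/5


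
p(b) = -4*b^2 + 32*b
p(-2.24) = -91.75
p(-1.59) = -60.99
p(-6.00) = -336.00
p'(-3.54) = 60.32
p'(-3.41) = 59.28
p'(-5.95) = 79.60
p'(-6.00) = 80.00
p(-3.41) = -155.63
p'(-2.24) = 49.92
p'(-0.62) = 36.96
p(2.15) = 50.31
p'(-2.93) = 55.44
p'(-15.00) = 152.00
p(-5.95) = -332.01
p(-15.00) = -1380.00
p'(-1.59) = 44.72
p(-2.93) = -128.10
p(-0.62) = -21.38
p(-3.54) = -163.41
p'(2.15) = 14.80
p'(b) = 32 - 8*b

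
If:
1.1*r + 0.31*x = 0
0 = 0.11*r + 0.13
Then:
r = -1.18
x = 4.19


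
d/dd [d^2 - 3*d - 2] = 2*d - 3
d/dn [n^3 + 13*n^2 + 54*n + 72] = 3*n^2 + 26*n + 54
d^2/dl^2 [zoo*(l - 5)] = 0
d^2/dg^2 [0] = 0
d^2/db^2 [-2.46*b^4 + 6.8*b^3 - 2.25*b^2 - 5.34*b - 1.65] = -29.52*b^2 + 40.8*b - 4.5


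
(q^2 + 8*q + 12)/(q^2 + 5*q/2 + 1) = 2*(q + 6)/(2*q + 1)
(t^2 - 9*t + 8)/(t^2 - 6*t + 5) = (t - 8)/(t - 5)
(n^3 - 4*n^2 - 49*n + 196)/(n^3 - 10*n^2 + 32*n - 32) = (n^2 - 49)/(n^2 - 6*n + 8)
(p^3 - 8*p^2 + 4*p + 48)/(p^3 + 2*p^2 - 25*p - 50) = (p^2 - 10*p + 24)/(p^2 - 25)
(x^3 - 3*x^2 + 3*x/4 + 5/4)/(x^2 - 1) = (x^2 - 2*x - 5/4)/(x + 1)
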